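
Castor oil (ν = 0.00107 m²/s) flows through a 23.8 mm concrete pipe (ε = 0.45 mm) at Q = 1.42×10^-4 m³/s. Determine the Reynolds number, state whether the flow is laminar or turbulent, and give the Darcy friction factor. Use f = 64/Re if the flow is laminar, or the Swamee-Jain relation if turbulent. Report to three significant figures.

V = 4Q/(πD²) = 0.3192 m/s
Re = VD/ν = 0.3192·0.0238/0.00107 = 7.10
Re < 2300 → laminar → f = 64/Re = 9.015

Re ≈ 7.10; laminar; f = 64/Re ≈ 9.01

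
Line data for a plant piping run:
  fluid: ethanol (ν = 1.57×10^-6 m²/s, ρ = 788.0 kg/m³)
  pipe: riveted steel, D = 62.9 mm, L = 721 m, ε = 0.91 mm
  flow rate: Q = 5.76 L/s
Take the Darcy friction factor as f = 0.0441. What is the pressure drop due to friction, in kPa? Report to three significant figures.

V = 4Q/(πD²) = 4·0.00576/(π·0.0629²) = 1.854 m/s
h_f = f(L/D)V²/(2g) = 0.04410·(721/0.0629)·1.854²/(2·9.81) = 88.53 m
Δp = ρg·h_f = 788.0·9.81·88.53 = 684.4 kPa

Δp ≈ 684 kPa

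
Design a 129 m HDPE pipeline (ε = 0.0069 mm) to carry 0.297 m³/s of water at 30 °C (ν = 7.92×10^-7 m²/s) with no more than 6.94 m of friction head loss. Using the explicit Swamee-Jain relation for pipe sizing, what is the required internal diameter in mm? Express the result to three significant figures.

Swamee-Jain (Type III): D = 0.66·[ε^1.25·(LQ²/(gh_f))^4.75 + ν·Q^9.4·(L/(gh_f))^5.2]^0.04
LQ²/(gh_f) = 0.1671; L/(gh_f) = 1.895
Term 1 = ε^1.25·(…)^4.75 = 7.21×10^-11; Term 2 = ν·Q^9.4·(…)^5.2 = 2.43×10^-10
D = 0.66·(7.21×10^-11 + 2.43×10^-10)^0.04 = 0.2751 m = 275 mm
Check: V = 5.00 m/s, Re = 1.74×10^6, f = 0.01139, h_f = 6.80 m ≈ 6.94 m ✓

D ≈ 275 mm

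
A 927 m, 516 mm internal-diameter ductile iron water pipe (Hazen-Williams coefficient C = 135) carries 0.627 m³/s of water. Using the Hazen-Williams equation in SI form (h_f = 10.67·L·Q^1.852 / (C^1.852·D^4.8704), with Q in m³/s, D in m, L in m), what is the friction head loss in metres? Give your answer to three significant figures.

h_f = 10.67·927·0.627^1.852 / (135^1.852·0.516^4.8704) = 11.86 m

h_f ≈ 11.9 m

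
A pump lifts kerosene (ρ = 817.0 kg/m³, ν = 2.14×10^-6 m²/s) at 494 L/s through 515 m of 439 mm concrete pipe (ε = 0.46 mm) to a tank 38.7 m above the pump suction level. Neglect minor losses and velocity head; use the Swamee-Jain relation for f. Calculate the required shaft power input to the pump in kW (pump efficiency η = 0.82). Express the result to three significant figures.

P_shaft ≈ 250 kW

V = 4Q/(πD²) = 3.264 m/s; Re = 6.70×10^5; ε/D = 0.00105; f = 0.02040
h_f = f(L/D)V²/2g = 13.00 m
Total head H = z + h_f = 38.7 + 13.00 = 51.70 m
P_hyd = ρgQH = 817.0·9.81·0.494·51.70 = 204.7 kW
P_shaft = P_hyd/η = 204.7/0.82 = 249.6 kW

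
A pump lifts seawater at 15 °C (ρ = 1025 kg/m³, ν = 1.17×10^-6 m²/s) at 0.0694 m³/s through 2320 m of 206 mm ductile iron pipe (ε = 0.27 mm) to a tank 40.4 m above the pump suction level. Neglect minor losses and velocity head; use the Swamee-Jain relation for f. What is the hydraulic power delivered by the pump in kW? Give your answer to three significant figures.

V = 4Q/(πD²) = 2.082 m/s; Re = 3.67×10^5; ε/D = 0.00131; f = 0.02180
h_f = f(L/D)V²/2g = 54.25 m
Total head H = z + h_f = 40.4 + 54.25 = 94.65 m
P_hyd = ρgQH = 1025·9.81·0.0694·94.65 = 66.05 kW

P_hyd ≈ 66.1 kW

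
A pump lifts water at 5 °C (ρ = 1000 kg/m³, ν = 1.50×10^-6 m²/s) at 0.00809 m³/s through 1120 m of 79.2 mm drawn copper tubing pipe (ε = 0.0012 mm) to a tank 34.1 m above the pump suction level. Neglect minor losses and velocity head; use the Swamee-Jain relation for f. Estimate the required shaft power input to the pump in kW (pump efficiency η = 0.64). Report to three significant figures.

P_shaft ≈ 8.69 kW

V = 4Q/(πD²) = 1.642 m/s; Re = 8.67×10^4; ε/D = 1.52×10^-5; f = 0.01849
h_f = f(L/D)V²/2g = 35.94 m
Total head H = z + h_f = 34.1 + 35.94 = 70.04 m
P_hyd = ρgQH = 1000·9.81·0.00809·70.04 = 5.559 kW
P_shaft = P_hyd/η = 5.559/0.64 = 8.686 kW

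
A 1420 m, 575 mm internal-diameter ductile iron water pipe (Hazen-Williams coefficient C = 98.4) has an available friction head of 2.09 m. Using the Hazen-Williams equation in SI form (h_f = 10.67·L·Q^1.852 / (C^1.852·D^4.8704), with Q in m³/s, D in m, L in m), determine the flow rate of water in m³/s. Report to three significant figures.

Rearranging: Q = [h_f·C^1.852·D^4.8704 / (10.67·L)]^(1/1.852)
Q = [2.09·98.4^1.852·0.575^4.8704 / (10.67·1420)]^0.540 = 0.1890 m³/s

Q ≈ 0.189 m³/s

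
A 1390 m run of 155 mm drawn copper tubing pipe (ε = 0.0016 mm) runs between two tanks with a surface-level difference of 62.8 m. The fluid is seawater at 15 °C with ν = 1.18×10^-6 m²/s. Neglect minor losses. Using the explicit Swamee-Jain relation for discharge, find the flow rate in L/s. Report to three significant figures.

Q ≈ 59.7 L/s

Swamee-Jain (Type II): Q = -0.965·√(gD⁵h_f/L)·ln[ε/(3.7D) + √(3.17ν²L/(gD³h_f))]
√(gD⁵h_f/L) = √(9.81·0.155⁵·62.8/1390) = 0.006297
ε/(3.7D) = 2.79×10^-6; √(3.17ν²L/(gD³h_f)) = 5.17×10^-5
Q = -0.965·0.006297·ln(5.450×10^-5) = 0.05966 m³/s
Check: V = 3.16 m/s, Re = 4.15×10^5, f = 0.01368, h_f = 62.5 m ≈ 62.8 m ✓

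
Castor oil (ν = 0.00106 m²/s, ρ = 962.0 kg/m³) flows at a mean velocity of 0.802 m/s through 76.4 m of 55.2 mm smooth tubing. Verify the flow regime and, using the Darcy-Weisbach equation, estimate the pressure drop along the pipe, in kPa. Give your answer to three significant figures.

Δp ≈ 656 kPa

Re = VD/ν = 0.802·0.05520/0.00106 = 41.8 → laminar (Re < 2300)
f = 64/Re = 1.532
h_f = f(L/D)V²/(2g) = 1.532·(76.4/0.05520)·0.802²/(2·9.81) = 69.53 m
Δp = ρg·h_f = 962.0·9.81·69.53 = 656.2 kPa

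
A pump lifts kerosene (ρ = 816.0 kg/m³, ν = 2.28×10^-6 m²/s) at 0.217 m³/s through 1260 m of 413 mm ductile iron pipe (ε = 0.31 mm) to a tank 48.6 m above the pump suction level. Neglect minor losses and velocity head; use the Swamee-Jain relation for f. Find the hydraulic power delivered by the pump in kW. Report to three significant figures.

P_hyd ≈ 98.4 kW

V = 4Q/(πD²) = 1.620 m/s; Re = 2.93×10^5; ε/D = 7.51×10^-4; f = 0.01966
h_f = f(L/D)V²/2g = 8.022 m
Total head H = z + h_f = 48.6 + 8.022 = 56.62 m
P_hyd = ρgQH = 816.0·9.81·0.217·56.62 = 98.36 kW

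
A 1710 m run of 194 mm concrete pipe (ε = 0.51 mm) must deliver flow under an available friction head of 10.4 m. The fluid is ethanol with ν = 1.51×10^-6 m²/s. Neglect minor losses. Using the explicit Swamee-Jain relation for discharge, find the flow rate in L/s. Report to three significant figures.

Q ≈ 27.7 L/s

Swamee-Jain (Type II): Q = -0.965·√(gD⁵h_f/L)·ln[ε/(3.7D) + √(3.17ν²L/(gD³h_f))]
√(gD⁵h_f/L) = √(9.81·0.194⁵·10.4/1710) = 0.004049
ε/(3.7D) = 7.11×10^-4; √(3.17ν²L/(gD³h_f)) = 1.29×10^-4
Q = -0.965·0.004049·ln(8.393×10^-4) = 0.02768 m³/s
Check: V = 0.936 m/s, Re = 1.20×10^5, f = 0.02664, h_f = 10.5 m ≈ 10.4 m ✓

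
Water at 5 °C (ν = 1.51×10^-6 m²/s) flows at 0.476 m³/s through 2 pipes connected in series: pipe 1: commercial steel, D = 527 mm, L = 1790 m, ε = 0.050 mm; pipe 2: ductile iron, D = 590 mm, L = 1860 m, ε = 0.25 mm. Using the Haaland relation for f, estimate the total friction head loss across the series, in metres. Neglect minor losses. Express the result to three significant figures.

Pipe 1: V = 2.182 m/s, Re = 7.62×10^5, ε/D = 9.49×10^-5, f = 0.01358, h_1 = f(L/D)V²/2g = 11.19 m
Pipe 2: V = 1.741 m/s, Re = 6.80×10^5, ε/D = 4.24×10^-4, f = 0.01684, h_2 = f(L/D)V²/2g = 8.202 m
Series → Q common, losses add: H = Σh = 19.40 m

H ≈ 19.4 m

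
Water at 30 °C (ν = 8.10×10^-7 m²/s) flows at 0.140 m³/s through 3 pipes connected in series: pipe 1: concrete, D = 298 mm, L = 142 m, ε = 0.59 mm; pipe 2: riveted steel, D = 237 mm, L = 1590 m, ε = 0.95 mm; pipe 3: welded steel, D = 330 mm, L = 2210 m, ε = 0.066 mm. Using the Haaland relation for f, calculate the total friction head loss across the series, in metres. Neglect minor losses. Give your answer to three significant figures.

Pipe 1: V = 2.007 m/s, Re = 7.38×10^5, ε/D = 0.00198, f = 0.02363, h_1 = f(L/D)V²/2g = 2.312 m
Pipe 2: V = 3.174 m/s, Re = 9.29×10^5, ε/D = 0.00401, f = 0.02860, h_2 = f(L/D)V²/2g = 98.49 m
Pipe 3: V = 1.637 m/s, Re = 6.67×10^5, ε/D = 2.00×10^-4, f = 0.01496, h_3 = f(L/D)V²/2g = 13.68 m
Series → Q common, losses add: H = Σh = 114.5 m

H ≈ 114 m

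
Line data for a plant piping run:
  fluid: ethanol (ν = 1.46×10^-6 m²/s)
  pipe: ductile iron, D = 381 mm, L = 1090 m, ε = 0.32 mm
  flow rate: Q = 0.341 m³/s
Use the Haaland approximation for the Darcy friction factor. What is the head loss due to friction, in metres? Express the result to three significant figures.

h_f ≈ 25.1 m

V = 4Q/(πD²) = 4·0.341/(π·0.381²) = 2.991 m/s
Re = VD/ν = 2.991·0.381/1.46×10^-6 = 7.81×10^5 → turbulent
ε/D = 0.32/381 = 8.40×10^-4
Haaland: f = 0.01925
h_f = f(L/D)V²/(2g) = 0.01925·(1090/0.381)·2.991²/(2·9.81) = 25.11 m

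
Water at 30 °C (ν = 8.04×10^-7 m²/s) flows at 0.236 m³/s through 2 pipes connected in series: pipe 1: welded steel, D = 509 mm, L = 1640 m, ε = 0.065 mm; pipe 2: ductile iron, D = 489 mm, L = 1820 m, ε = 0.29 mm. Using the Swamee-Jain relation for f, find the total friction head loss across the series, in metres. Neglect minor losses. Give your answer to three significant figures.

Pipe 1: V = 1.160 m/s, Re = 7.34×10^5, ε/D = 1.28×10^-4, f = 0.01425, h_1 = f(L/D)V²/2g = 3.147 m
Pipe 2: V = 1.257 m/s, Re = 7.64×10^5, ε/D = 5.93×10^-4, f = 0.01804, h_2 = f(L/D)V²/2g = 5.404 m
Series → Q common, losses add: H = Σh = 8.551 m

H ≈ 8.55 m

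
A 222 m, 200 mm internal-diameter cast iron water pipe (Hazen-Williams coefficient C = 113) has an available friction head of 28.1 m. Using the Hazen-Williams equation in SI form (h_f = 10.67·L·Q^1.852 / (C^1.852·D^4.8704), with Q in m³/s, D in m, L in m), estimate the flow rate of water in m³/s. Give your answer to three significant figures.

Q ≈ 0.150 m³/s

Rearranging: Q = [h_f·C^1.852·D^4.8704 / (10.67·L)]^(1/1.852)
Q = [28.1·113^1.852·0.200^4.8704 / (10.67·222)]^0.540 = 0.1496 m³/s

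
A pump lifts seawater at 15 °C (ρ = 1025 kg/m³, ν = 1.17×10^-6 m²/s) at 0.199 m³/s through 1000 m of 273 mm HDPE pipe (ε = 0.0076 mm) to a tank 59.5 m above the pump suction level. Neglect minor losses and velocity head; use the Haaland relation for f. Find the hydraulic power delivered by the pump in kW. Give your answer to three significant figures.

V = 4Q/(πD²) = 3.400 m/s; Re = 7.93×10^5; ε/D = 2.78×10^-5; f = 0.01250
h_f = f(L/D)V²/2g = 26.98 m
Total head H = z + h_f = 59.5 + 26.98 = 86.48 m
P_hyd = ρgQH = 1025·9.81·0.199·86.48 = 173.0 kW

P_hyd ≈ 173 kW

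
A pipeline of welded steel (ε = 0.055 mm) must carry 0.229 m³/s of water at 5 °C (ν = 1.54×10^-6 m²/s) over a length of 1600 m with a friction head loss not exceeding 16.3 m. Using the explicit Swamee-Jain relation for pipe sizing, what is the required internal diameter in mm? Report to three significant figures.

Swamee-Jain (Type III): D = 0.66·[ε^1.25·(LQ²/(gh_f))^4.75 + ν·Q^9.4·(L/(gh_f))^5.2]^0.04
LQ²/(gh_f) = 0.5247; L/(gh_f) = 10.01
Term 1 = ε^1.25·(…)^4.75 = 2.21×10^-7; Term 2 = ν·Q^9.4·(…)^5.2 = 2.35×10^-7
D = 0.66·(2.21×10^-7 + 2.35×10^-7)^0.04 = 0.3681 m = 368 mm
Check: V = 2.15 m/s, Re = 5.14×10^5, f = 0.01497, h_f = 15.4 m ≈ 16.3 m ✓

D ≈ 368 mm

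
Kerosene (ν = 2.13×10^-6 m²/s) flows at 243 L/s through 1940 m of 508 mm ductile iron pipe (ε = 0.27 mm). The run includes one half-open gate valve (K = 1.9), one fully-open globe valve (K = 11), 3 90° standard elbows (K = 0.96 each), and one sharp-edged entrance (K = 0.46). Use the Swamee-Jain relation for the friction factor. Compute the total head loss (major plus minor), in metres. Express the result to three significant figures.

H_L ≈ 6.38 m

V = 4Q/(πD²) = 1.199 m/s; V²/2g = 0.07326 m
Re = 2.86×10^5, ε/D = 5.31×10^-4 → f = 0.01857 (Swamee-Jain)
Major: h_f = f(L/D)·V²/2g = 0.01857·3819·0.07326 = 5.195 m
Minor: ΣK = 16.2; h_m = ΣK·V²/2g = 1.190 m
Total H_L = 5.195 + 1.190 = 6.385 m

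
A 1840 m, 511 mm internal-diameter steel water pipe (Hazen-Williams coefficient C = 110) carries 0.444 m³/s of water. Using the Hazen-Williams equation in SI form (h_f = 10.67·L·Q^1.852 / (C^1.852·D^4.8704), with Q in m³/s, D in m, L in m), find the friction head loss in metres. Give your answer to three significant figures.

h_f ≈ 19.0 m

h_f = 10.67·1840·0.444^1.852 / (110^1.852·0.511^4.8704) = 19.03 m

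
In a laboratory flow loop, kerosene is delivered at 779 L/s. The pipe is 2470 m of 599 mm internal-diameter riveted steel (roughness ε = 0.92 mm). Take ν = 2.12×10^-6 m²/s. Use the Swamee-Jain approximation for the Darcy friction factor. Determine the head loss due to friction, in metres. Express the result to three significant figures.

h_f ≈ 35.7 m

V = 4Q/(πD²) = 4·0.779/(π·0.599²) = 2.764 m/s
Re = VD/ν = 2.764·0.599/2.12×10^-6 = 7.81×10^5 → turbulent
ε/D = 0.92/599 = 0.00154
Swamee-Jain: f = 0.02224
h_f = f(L/D)V²/(2g) = 0.02224·(2470/0.599)·2.764²/(2·9.81) = 35.71 m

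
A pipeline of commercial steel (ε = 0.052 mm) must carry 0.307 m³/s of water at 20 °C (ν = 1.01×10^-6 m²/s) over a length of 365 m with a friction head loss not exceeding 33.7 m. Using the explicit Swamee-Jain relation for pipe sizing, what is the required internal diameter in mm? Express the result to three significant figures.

Swamee-Jain (Type III): D = 0.66·[ε^1.25·(LQ²/(gh_f))^4.75 + ν·Q^9.4·(L/(gh_f))^5.2]^0.04
LQ²/(gh_f) = 0.1041; L/(gh_f) = 1.104
Term 1 = ε^1.25·(…)^4.75 = 9.49×10^-11; Term 2 = ν·Q^9.4·(…)^5.2 = 2.55×10^-11
D = 0.66·(9.49×10^-11 + 2.55×10^-11)^0.04 = 0.2647 m = 265 mm
Check: V = 5.58 m/s, Re = 1.46×10^6, f = 0.01445, h_f = 31.6 m ≈ 33.7 m ✓

D ≈ 265 mm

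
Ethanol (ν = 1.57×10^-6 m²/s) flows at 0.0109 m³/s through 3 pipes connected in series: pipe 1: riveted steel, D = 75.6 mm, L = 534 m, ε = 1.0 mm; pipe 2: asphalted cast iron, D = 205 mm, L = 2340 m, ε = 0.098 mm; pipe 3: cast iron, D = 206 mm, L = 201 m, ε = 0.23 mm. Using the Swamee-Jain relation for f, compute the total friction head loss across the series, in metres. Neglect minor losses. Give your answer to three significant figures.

Pipe 1: V = 2.428 m/s, Re = 1.17×10^5, ε/D = 0.0132, f = 0.04241, h_1 = f(L/D)V²/2g = 90.02 m
Pipe 2: V = 0.3302 m/s, Re = 4.31×10^4, ε/D = 4.78×10^-4, f = 0.02314, h_2 = f(L/D)V²/2g = 1.468 m
Pipe 3: V = 0.3270 m/s, Re = 4.29×10^4, ε/D = 0.00112, f = 0.02502, h_3 = f(L/D)V²/2g = 0.1331 m
Series → Q common, losses add: H = Σh = 91.62 m

H ≈ 91.6 m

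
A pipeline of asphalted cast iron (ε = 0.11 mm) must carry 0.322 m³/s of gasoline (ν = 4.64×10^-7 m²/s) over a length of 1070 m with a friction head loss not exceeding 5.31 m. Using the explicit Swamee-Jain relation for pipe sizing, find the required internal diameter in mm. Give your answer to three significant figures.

D ≈ 486 mm

Swamee-Jain (Type III): D = 0.66·[ε^1.25·(LQ²/(gh_f))^4.75 + ν·Q^9.4·(L/(gh_f))^5.2]^0.04
LQ²/(gh_f) = 2.130; L/(gh_f) = 20.54
Term 1 = ε^1.25·(…)^4.75 = 4.09×10^-4; Term 2 = ν·Q^9.4·(…)^5.2 = 7.34×10^-5
D = 0.66·(4.09×10^-4 + 7.34×10^-5)^0.04 = 0.4863 m = 486 mm
Check: V = 1.73 m/s, Re = 1.82×10^6, f = 0.01467, h_f = 4.95 m ≈ 5.31 m ✓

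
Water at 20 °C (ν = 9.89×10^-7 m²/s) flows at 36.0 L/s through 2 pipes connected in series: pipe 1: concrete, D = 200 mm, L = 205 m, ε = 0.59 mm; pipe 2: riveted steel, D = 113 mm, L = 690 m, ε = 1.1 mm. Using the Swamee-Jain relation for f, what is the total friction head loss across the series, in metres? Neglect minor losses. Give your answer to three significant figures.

H ≈ 153 m

Pipe 1: V = 1.146 m/s, Re = 2.32×10^5, ε/D = 0.00295, f = 0.02680, h_1 = f(L/D)V²/2g = 1.838 m
Pipe 2: V = 3.590 m/s, Re = 4.10×10^5, ε/D = 0.00973, f = 0.03780, h_2 = f(L/D)V²/2g = 151.6 m
Series → Q common, losses add: H = Σh = 153.4 m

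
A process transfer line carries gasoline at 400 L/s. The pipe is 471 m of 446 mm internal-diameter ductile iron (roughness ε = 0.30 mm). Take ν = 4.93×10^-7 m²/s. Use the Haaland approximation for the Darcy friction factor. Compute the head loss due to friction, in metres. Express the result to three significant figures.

h_f ≈ 6.37 m

V = 4Q/(πD²) = 4·0.400/(π·0.446²) = 2.560 m/s
Re = VD/ν = 2.560·0.446/4.93×10^-7 = 2.32×10^6 → turbulent
ε/D = 0.30/446 = 6.73×10^-4
Haaland: f = 0.01806
h_f = f(L/D)V²/(2g) = 0.01806·(471/0.446)·2.560²/(2·9.81) = 6.373 m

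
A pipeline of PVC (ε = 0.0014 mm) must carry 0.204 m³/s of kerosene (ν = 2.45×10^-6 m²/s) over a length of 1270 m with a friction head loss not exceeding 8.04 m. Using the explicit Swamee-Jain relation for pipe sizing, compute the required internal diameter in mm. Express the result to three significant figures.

Swamee-Jain (Type III): D = 0.66·[ε^1.25·(LQ²/(gh_f))^4.75 + ν·Q^9.4·(L/(gh_f))^5.2]^0.04
LQ²/(gh_f) = 0.6701; L/(gh_f) = 16.10
Term 1 = ε^1.25·(…)^4.75 = 7.19×10^-9; Term 2 = ν·Q^9.4·(…)^5.2 = 1.50×10^-6
D = 0.66·(7.19×10^-9 + 1.50×10^-6)^0.04 = 0.3861 m = 386 mm
Check: V = 1.74 m/s, Re = 2.75×10^5, f = 0.01466, h_f = 7.46 m ≈ 8.04 m ✓

D ≈ 386 mm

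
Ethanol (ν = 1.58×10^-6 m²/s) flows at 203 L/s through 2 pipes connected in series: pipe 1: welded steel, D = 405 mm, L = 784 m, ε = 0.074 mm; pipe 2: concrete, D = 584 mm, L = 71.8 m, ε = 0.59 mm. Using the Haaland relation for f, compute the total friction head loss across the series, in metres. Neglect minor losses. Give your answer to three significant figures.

Pipe 1: V = 1.576 m/s, Re = 4.04×10^5, ε/D = 1.83×10^-4, f = 0.01543, h_1 = f(L/D)V²/2g = 3.780 m
Pipe 2: V = 0.7578 m/s, Re = 2.80×10^5, ε/D = 0.00101, f = 0.02062, h_2 = f(L/D)V²/2g = 0.07422 m
Series → Q common, losses add: H = Σh = 3.854 m

H ≈ 3.85 m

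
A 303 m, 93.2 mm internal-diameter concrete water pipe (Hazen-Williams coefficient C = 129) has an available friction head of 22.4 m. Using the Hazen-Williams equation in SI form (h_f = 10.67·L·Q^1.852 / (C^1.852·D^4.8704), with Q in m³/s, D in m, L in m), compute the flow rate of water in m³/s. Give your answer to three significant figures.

Q ≈ 0.0172 m³/s

Rearranging: Q = [h_f·C^1.852·D^4.8704 / (10.67·L)]^(1/1.852)
Q = [22.4·129^1.852·0.0932^4.8704 / (10.67·303)]^0.540 = 0.01716 m³/s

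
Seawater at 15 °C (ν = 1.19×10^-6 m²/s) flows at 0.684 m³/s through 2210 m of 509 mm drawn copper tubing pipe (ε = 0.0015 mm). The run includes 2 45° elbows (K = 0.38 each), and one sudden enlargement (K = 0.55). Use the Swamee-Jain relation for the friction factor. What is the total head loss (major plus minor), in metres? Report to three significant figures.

V = 4Q/(πD²) = 3.361 m/s; V²/2g = 0.5759 m
Re = 1.44×10^6, ε/D = 2.95×10^-6 → f = 0.01102 (Swamee-Jain)
Major: h_f = f(L/D)·V²/2g = 0.01102·4342·0.5759 = 27.56 m
Minor: ΣK = 1.31; h_m = ΣK·V²/2g = 0.7545 m
Total H_L = 27.56 + 0.7545 = 28.32 m

H_L ≈ 28.3 m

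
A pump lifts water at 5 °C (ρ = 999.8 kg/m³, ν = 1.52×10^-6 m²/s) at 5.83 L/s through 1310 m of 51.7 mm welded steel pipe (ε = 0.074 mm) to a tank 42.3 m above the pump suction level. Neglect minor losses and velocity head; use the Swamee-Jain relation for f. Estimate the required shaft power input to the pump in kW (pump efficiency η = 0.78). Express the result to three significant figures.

P_shaft ≈ 20.5 kW

V = 4Q/(πD²) = 2.777 m/s; Re = 9.45×10^4; ε/D = 0.00143; f = 0.02384
h_f = f(L/D)V²/2g = 237.5 m
Total head H = z + h_f = 42.3 + 237.5 = 279.8 m
P_hyd = ρgQH = 999.8·9.81·0.00583·279.8 = 16.00 kW
P_shaft = P_hyd/η = 16.00/0.78 = 20.51 kW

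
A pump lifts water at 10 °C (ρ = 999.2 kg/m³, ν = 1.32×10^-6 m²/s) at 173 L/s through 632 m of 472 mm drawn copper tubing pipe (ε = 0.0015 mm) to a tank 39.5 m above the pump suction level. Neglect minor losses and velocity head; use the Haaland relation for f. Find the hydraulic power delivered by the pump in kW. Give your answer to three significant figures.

V = 4Q/(πD²) = 0.9887 m/s; Re = 3.54×10^5; ε/D = 3.18×10^-6; f = 0.01394
h_f = f(L/D)V²/2g = 0.9300 m
Total head H = z + h_f = 39.5 + 0.9300 = 40.43 m
P_hyd = ρgQH = 999.2·9.81·0.173·40.43 = 68.56 kW

P_hyd ≈ 68.6 kW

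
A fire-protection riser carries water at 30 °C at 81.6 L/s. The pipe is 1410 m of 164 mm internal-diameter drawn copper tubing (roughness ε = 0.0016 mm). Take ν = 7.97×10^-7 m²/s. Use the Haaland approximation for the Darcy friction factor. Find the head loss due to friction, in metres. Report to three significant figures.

h_f ≈ 79.8 m

V = 4Q/(πD²) = 4·0.0816/(π·0.164²) = 3.863 m/s
Re = VD/ν = 3.863·0.164/7.97×10^-7 = 7.95×10^5 → turbulent
ε/D = 0.0016/164 = 9.76×10^-6
Haaland: f = 0.01220
h_f = f(L/D)V²/(2g) = 0.01220·(1410/0.164)·3.863²/(2·9.81) = 79.75 m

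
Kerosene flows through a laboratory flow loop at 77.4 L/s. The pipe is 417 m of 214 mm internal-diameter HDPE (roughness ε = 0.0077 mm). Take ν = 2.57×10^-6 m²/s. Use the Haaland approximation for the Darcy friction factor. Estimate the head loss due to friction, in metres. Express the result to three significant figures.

V = 4Q/(πD²) = 4·0.0774/(π·0.214²) = 2.152 m/s
Re = VD/ν = 2.152·0.214/2.57×10^-6 = 1.79×10^5 → turbulent
ε/D = 0.0077/214 = 3.60×10^-5
Haaland: f = 0.01605
h_f = f(L/D)V²/(2g) = 0.01605·(417/0.214)·2.152²/(2·9.81) = 7.383 m

h_f ≈ 7.38 m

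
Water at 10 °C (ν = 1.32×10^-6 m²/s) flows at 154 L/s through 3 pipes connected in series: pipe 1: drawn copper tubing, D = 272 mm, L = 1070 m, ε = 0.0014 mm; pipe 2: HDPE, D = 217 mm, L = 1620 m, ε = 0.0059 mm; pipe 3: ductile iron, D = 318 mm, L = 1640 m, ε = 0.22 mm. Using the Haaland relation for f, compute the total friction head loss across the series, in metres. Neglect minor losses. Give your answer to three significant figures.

H ≈ 121 m

Pipe 1: V = 2.650 m/s, Re = 5.46×10^5, ε/D = 5.15×10^-6, f = 0.01292, h_1 = f(L/D)V²/2g = 18.19 m
Pipe 2: V = 4.164 m/s, Re = 6.85×10^5, ε/D = 2.72×10^-5, f = 0.01276, h_2 = f(L/D)V²/2g = 84.19 m
Pipe 3: V = 1.939 m/s, Re = 4.67×10^5, ε/D = 6.92×10^-4, f = 0.01874, h_3 = f(L/D)V²/2g = 18.52 m
Series → Q common, losses add: H = Σh = 120.9 m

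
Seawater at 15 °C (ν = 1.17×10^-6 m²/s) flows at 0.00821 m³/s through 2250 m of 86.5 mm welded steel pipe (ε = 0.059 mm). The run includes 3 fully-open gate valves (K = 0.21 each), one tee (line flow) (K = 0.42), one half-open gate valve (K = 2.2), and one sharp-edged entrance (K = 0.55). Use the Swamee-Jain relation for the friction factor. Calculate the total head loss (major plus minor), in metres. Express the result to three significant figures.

V = 4Q/(πD²) = 1.397 m/s; V²/2g = 0.09948 m
Re = 1.03×10^5, ε/D = 6.82×10^-4 → f = 0.02109 (Swamee-Jain)
Major: h_f = f(L/D)·V²/2g = 0.02109·26012·0.09948 = 54.58 m
Minor: ΣK = 3.80; h_m = ΣK·V²/2g = 0.3780 m
Total H_L = 54.58 + 0.3780 = 54.95 m

H_L ≈ 55.0 m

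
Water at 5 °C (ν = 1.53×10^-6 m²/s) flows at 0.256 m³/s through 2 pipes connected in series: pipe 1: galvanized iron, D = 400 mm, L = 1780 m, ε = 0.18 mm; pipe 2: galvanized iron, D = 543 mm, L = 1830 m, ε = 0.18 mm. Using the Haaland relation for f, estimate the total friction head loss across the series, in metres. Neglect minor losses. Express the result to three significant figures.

Pipe 1: V = 2.037 m/s, Re = 5.33×10^5, ε/D = 4.50×10^-4, f = 0.01720, h_1 = f(L/D)V²/2g = 16.19 m
Pipe 2: V = 1.105 m/s, Re = 3.92×10^5, ε/D = 3.31×10^-4, f = 0.01667, h_2 = f(L/D)V²/2g = 3.498 m
Series → Q common, losses add: H = Σh = 19.69 m

H ≈ 19.7 m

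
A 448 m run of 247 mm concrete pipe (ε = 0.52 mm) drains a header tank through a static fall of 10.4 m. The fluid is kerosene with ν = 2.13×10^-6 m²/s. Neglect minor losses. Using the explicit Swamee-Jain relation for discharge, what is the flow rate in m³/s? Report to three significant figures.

Swamee-Jain (Type II): Q = -0.965·√(gD⁵h_f/L)·ln[ε/(3.7D) + √(3.17ν²L/(gD³h_f))]
√(gD⁵h_f/L) = √(9.81·0.247⁵·10.4/448) = 0.01447
ε/(3.7D) = 5.69×10^-4; √(3.17ν²L/(gD³h_f)) = 6.47×10^-5
Q = -0.965·0.01447·ln(6.337×10^-4) = 0.1028 m³/s
Check: V = 2.15 m/s, Re = 2.49×10^5, f = 0.02460, h_f = 10.5 m ≈ 10.4 m ✓

Q ≈ 0.103 m³/s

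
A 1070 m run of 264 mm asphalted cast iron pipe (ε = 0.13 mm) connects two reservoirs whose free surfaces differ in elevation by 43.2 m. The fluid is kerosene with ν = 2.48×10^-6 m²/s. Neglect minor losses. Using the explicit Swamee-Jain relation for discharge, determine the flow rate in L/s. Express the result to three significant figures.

Swamee-Jain (Type II): Q = -0.965·√(gD⁵h_f/L)·ln[ε/(3.7D) + √(3.17ν²L/(gD³h_f))]
√(gD⁵h_f/L) = √(9.81·0.264⁵·43.2/1070) = 0.02254
ε/(3.7D) = 1.33×10^-4; √(3.17ν²L/(gD³h_f)) = 5.17×10^-5
Q = -0.965·0.02254·ln(1.848×10^-4) = 0.1870 m³/s
Check: V = 3.42 m/s, Re = 3.64×10^5, f = 0.01805, h_f = 43.5 m ≈ 43.2 m ✓

Q ≈ 187 L/s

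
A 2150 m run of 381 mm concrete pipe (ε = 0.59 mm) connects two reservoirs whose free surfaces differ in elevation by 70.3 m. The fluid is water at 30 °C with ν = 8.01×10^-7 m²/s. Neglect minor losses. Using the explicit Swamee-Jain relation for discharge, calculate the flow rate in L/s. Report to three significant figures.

Swamee-Jain (Type II): Q = -0.965·√(gD⁵h_f/L)·ln[ε/(3.7D) + √(3.17ν²L/(gD³h_f))]
√(gD⁵h_f/L) = √(9.81·0.381⁵·70.3/2150) = 0.05075
ε/(3.7D) = 4.19×10^-4; √(3.17ν²L/(gD³h_f)) = 1.07×10^-5
Q = -0.965·0.05075·ln(4.292×10^-4) = 0.3797 m³/s
Check: V = 3.33 m/s, Re = 1.58×10^6, f = 0.02211, h_f = 70.5 m ≈ 70.3 m ✓

Q ≈ 380 L/s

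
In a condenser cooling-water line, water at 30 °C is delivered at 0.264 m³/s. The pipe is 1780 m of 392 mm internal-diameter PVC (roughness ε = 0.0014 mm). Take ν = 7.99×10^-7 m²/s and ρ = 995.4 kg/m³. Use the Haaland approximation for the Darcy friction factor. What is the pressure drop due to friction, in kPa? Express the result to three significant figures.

V = 4Q/(πD²) = 4·0.264/(π·0.392²) = 2.187 m/s
Re = VD/ν = 2.187·0.392/7.99×10^-7 = 1.07×10^6 → turbulent
ε/D = 0.0014/392 = 3.57×10^-6
Haaland: f = 0.01151
h_f = f(L/D)V²/(2g) = 0.01151·(1780/0.392)·2.187²/(2·9.81) = 12.75 m
Δp = ρg·h_f = 995.4·9.81·12.75 = 124.5 kPa

Δp ≈ 124 kPa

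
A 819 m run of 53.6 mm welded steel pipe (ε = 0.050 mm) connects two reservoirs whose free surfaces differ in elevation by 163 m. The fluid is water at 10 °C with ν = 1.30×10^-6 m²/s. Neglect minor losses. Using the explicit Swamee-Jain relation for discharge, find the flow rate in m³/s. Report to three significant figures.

Swamee-Jain (Type II): Q = -0.965·√(gD⁵h_f/L)·ln[ε/(3.7D) + √(3.17ν²L/(gD³h_f))]
√(gD⁵h_f/L) = √(9.81·0.0536⁵·163/819) = 9.294×10^-4
ε/(3.7D) = 2.52×10^-4; √(3.17ν²L/(gD³h_f)) = 1.33×10^-4
Q = -0.965·9.294×10^-4·ln(3.856×10^-4) = 0.007050 m³/s
Check: V = 3.12 m/s, Re = 1.29×10^5, f = 0.02161, h_f = 164 m ≈ 163 m ✓

Q ≈ 0.00705 m³/s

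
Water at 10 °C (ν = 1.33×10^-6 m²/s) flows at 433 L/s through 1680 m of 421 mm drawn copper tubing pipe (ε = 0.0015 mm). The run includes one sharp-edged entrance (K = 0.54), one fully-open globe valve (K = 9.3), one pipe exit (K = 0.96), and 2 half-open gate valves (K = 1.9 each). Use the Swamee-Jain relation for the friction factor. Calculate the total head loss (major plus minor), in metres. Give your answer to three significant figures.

V = 4Q/(πD²) = 3.111 m/s; V²/2g = 0.4931 m
Re = 9.85×10^5, ε/D = 3.56×10^-6 → f = 0.01173 (Swamee-Jain)
Major: h_f = f(L/D)·V²/2g = 0.01173·3990·0.4931 = 23.08 m
Minor: ΣK = 14.6; h_m = ΣK·V²/2g = 7.200 m
Total H_L = 23.08 + 7.200 = 30.28 m

H_L ≈ 30.3 m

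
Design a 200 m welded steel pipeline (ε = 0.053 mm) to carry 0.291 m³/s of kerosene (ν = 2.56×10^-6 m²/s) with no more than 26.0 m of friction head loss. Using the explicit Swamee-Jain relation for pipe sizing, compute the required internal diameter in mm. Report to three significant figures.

D ≈ 245 mm

Swamee-Jain (Type III): D = 0.66·[ε^1.25·(LQ²/(gh_f))^4.75 + ν·Q^9.4·(L/(gh_f))^5.2]^0.04
LQ²/(gh_f) = 0.06640; L/(gh_f) = 0.7841
Term 1 = ε^1.25·(…)^4.75 = 1.15×10^-11; Term 2 = ν·Q^9.4·(…)^5.2 = 6.60×10^-12
D = 0.66·(1.15×10^-11 + 6.60×10^-12)^0.04 = 0.2454 m = 245 mm
Check: V = 6.15 m/s, Re = 5.90×10^5, f = 0.01546, h_f = 24.3 m ≈ 26.0 m ✓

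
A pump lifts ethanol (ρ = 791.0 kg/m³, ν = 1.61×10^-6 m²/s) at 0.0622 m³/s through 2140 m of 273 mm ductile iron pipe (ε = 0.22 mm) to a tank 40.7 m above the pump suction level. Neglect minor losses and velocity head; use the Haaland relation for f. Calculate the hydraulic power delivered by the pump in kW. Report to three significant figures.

V = 4Q/(πD²) = 1.063 m/s; Re = 1.80×10^5; ε/D = 8.06×10^-4; f = 0.02024
h_f = f(L/D)V²/2g = 9.131 m
Total head H = z + h_f = 40.7 + 9.131 = 49.83 m
P_hyd = ρgQH = 791.0·9.81·0.0622·49.83 = 24.05 kW

P_hyd ≈ 24.1 kW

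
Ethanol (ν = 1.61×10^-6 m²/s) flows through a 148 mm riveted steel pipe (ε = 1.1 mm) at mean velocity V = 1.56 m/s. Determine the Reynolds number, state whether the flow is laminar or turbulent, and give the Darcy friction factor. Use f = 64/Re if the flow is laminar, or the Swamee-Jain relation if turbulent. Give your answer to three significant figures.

Re ≈ 1.43×10^5; turbulent; f ≈ 0.0351

Re = VD/ν = 1.560·0.148/1.61×10^-6 = 1.43×10^5
Re > 4000 → turbulent; ε/D = 0.00743
Swamee-Jain: f = 0.03508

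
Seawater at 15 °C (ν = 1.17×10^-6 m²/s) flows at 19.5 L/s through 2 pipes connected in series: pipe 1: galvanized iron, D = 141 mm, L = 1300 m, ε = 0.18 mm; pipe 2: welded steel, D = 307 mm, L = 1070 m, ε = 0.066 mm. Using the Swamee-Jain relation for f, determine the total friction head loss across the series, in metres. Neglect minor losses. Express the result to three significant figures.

Pipe 1: V = 1.249 m/s, Re = 1.51×10^5, ε/D = 0.00128, f = 0.02258, h_1 = f(L/D)V²/2g = 16.55 m
Pipe 2: V = 0.2634 m/s, Re = 6.91×10^4, ε/D = 2.15×10^-4, f = 0.02033, h_2 = f(L/D)V²/2g = 0.2506 m
Series → Q common, losses add: H = Σh = 16.80 m

H ≈ 16.8 m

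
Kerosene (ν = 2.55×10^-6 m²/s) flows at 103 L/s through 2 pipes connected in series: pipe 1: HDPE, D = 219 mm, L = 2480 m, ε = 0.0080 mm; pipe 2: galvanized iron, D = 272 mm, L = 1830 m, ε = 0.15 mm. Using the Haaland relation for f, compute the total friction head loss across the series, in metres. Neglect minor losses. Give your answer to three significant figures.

Pipe 1: V = 2.734 m/s, Re = 2.35×10^5, ε/D = 3.65×10^-5, f = 0.01529, h_1 = f(L/D)V²/2g = 65.99 m
Pipe 2: V = 1.773 m/s, Re = 1.89×10^5, ε/D = 5.51×10^-4, f = 0.01899, h_2 = f(L/D)V²/2g = 20.46 m
Series → Q common, losses add: H = Σh = 86.45 m

H ≈ 86.5 m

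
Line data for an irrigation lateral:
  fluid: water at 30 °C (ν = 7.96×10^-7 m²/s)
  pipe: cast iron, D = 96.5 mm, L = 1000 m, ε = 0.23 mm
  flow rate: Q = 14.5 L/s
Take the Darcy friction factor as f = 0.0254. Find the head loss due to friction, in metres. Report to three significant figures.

V = 4Q/(πD²) = 4·0.0145/(π·0.0965²) = 1.983 m/s
h_f = f(L/D)V²/(2g) = 0.02540·(1000/0.0965)·1.983²/(2·9.81) = 52.73 m

h_f ≈ 52.7 m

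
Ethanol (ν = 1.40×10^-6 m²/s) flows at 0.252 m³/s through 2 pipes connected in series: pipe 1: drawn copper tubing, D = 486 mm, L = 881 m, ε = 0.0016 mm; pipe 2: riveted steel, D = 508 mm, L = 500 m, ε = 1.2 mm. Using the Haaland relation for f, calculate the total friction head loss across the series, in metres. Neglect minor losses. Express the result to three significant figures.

Pipe 1: V = 1.358 m/s, Re = 4.72×10^5, ε/D = 3.29×10^-6, f = 0.01324, h_1 = f(L/D)V²/2g = 2.257 m
Pipe 2: V = 1.243 m/s, Re = 4.51×10^5, ε/D = 0.00236, f = 0.02486, h_2 = f(L/D)V²/2g = 1.928 m
Series → Q common, losses add: H = Σh = 4.184 m

H ≈ 4.18 m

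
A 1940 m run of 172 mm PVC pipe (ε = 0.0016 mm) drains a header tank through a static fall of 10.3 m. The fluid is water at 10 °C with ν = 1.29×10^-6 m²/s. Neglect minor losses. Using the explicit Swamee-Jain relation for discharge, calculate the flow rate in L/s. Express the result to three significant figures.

Swamee-Jain (Type II): Q = -0.965·√(gD⁵h_f/L)·ln[ε/(3.7D) + √(3.17ν²L/(gD³h_f))]
√(gD⁵h_f/L) = √(9.81·0.172⁵·10.3/1940) = 0.002800
ε/(3.7D) = 2.51×10^-6; √(3.17ν²L/(gD³h_f)) = 1.41×10^-4
Q = -0.965·0.002800·ln(1.436×10^-4) = 0.02391 m³/s
Check: V = 1.03 m/s, Re = 1.37×10^5, f = 0.01681, h_f = 10.2 m ≈ 10.3 m ✓

Q ≈ 23.9 L/s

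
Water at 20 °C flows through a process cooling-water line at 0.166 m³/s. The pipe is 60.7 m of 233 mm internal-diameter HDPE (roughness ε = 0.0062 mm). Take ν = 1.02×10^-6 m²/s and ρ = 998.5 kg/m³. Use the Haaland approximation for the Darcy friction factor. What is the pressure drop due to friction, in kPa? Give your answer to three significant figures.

Δp ≈ 24.2 kPa

V = 4Q/(πD²) = 4·0.166/(π·0.233²) = 3.893 m/s
Re = VD/ν = 3.893·0.233/1.02×10^-6 = 8.89×10^5 → turbulent
ε/D = 0.0062/233 = 2.66×10^-5
Haaland: f = 0.01228
h_f = f(L/D)V²/(2g) = 0.01228·(60.7/0.233)·3.893²/(2·9.81) = 2.472 m
Δp = ρg·h_f = 998.5·9.81·2.472 = 24.22 kPa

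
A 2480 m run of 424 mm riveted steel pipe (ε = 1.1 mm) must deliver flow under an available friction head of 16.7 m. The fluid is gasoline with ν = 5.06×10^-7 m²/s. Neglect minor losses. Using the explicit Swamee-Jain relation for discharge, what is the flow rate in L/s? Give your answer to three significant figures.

Swamee-Jain (Type II): Q = -0.965·√(gD⁵h_f/L)·ln[ε/(3.7D) + √(3.17ν²L/(gD³h_f))]
√(gD⁵h_f/L) = √(9.81·0.424⁵·16.7/2480) = 0.03009
ε/(3.7D) = 7.01×10^-4; √(3.17ν²L/(gD³h_f)) = 1.27×10^-5
Q = -0.965·0.03009·ln(7.139×10^-4) = 0.2103 m³/s
Check: V = 1.49 m/s, Re = 1.25×10^6, f = 0.02531, h_f = 16.7 m ≈ 16.7 m ✓

Q ≈ 210 L/s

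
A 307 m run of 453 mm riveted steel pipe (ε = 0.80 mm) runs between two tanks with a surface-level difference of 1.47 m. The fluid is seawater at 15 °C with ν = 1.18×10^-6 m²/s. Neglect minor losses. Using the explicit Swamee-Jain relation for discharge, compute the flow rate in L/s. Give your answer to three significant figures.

Swamee-Jain (Type II): Q = -0.965·√(gD⁵h_f/L)·ln[ε/(3.7D) + √(3.17ν²L/(gD³h_f))]
√(gD⁵h_f/L) = √(9.81·0.453⁵·1.47/307) = 0.02993
ε/(3.7D) = 4.77×10^-4; √(3.17ν²L/(gD³h_f)) = 3.18×10^-5
Q = -0.965·0.02993·ln(5.091×10^-4) = 0.2190 m³/s
Check: V = 1.36 m/s, Re = 5.22×10^5, f = 0.02316, h_f = 1.48 m ≈ 1.47 m ✓

Q ≈ 219 L/s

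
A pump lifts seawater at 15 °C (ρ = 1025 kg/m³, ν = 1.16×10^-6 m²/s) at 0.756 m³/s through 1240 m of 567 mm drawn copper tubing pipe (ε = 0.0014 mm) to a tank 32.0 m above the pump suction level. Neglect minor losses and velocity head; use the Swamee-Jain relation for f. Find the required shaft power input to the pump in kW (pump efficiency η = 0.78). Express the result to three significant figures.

V = 4Q/(πD²) = 2.994 m/s; Re = 1.46×10^6; ε/D = 2.47×10^-6; f = 0.01098
h_f = f(L/D)V²/2g = 10.97 m
Total head H = z + h_f = 32.0 + 10.97 = 42.97 m
P_hyd = ρgQH = 1025·9.81·0.756·42.97 = 326.6 kW
P_shaft = P_hyd/η = 326.6/0.78 = 418.8 kW

P_shaft ≈ 419 kW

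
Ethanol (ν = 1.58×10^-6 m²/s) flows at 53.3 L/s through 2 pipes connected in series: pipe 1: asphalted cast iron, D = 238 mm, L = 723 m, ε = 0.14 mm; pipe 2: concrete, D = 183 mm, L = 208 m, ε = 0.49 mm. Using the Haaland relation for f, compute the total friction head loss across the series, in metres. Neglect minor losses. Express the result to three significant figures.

H ≈ 10.5 m

Pipe 1: V = 1.198 m/s, Re = 1.80×10^5, ε/D = 5.88×10^-4, f = 0.01925, h_1 = f(L/D)V²/2g = 4.278 m
Pipe 2: V = 2.026 m/s, Re = 2.35×10^5, ε/D = 0.00268, f = 0.02595, h_2 = f(L/D)V²/2g = 6.174 m
Series → Q common, losses add: H = Σh = 10.45 m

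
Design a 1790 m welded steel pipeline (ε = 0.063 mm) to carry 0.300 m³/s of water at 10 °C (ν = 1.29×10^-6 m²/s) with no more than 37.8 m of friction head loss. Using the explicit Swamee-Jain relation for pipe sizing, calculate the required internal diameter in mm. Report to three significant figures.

D ≈ 353 mm

Swamee-Jain (Type III): D = 0.66·[ε^1.25·(LQ²/(gh_f))^4.75 + ν·Q^9.4·(L/(gh_f))^5.2]^0.04
LQ²/(gh_f) = 0.4344; L/(gh_f) = 4.827
Term 1 = ε^1.25·(…)^4.75 = 1.07×10^-7; Term 2 = ν·Q^9.4·(…)^5.2 = 5.63×10^-8
D = 0.66·(1.07×10^-7 + 5.63×10^-8)^0.04 = 0.3532 m = 353 mm
Check: V = 3.06 m/s, Re = 8.38×10^5, f = 0.01469, h_f = 35.6 m ≈ 37.8 m ✓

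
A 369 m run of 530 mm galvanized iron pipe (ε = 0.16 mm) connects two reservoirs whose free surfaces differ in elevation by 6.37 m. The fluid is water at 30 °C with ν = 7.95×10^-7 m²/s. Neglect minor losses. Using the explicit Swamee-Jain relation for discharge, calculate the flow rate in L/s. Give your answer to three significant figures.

Q ≈ 756 L/s

Swamee-Jain (Type II): Q = -0.965·√(gD⁵h_f/L)·ln[ε/(3.7D) + √(3.17ν²L/(gD³h_f))]
√(gD⁵h_f/L) = √(9.81·0.530⁵·6.37/369) = 0.08416
ε/(3.7D) = 8.16×10^-5; √(3.17ν²L/(gD³h_f)) = 8.91×10^-6
Q = -0.965·0.08416·ln(9.051×10^-5) = 0.7561 m³/s
Check: V = 3.43 m/s, Re = 2.28×10^6, f = 0.01536, h_f = 6.40 m ≈ 6.37 m ✓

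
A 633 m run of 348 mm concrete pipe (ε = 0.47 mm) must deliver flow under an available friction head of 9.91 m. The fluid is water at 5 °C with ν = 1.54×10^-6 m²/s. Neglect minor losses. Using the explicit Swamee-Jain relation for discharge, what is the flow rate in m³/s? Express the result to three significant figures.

Q ≈ 0.211 m³/s

Swamee-Jain (Type II): Q = -0.965·√(gD⁵h_f/L)·ln[ε/(3.7D) + √(3.17ν²L/(gD³h_f))]
√(gD⁵h_f/L) = √(9.81·0.348⁵·9.91/633) = 0.02800
ε/(3.7D) = 3.65×10^-4; √(3.17ν²L/(gD³h_f)) = 3.41×10^-5
Q = -0.965·0.02800·ln(3.991×10^-4) = 0.2114 m³/s
Check: V = 2.22 m/s, Re = 5.02×10^5, f = 0.02176, h_f = 9.97 m ≈ 9.91 m ✓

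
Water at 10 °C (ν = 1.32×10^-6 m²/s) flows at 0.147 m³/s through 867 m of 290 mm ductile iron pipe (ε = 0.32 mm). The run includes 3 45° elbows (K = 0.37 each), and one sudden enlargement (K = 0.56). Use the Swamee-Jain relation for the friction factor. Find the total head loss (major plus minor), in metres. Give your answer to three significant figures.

V = 4Q/(πD²) = 2.226 m/s; V²/2g = 0.2524 m
Re = 4.89×10^5, ε/D = 0.00110 → f = 0.02081 (Swamee-Jain)
Major: h_f = f(L/D)·V²/2g = 0.02081·2990·0.2524 = 15.70 m
Minor: ΣK = 1.67; h_m = ΣK·V²/2g = 0.4216 m
Total H_L = 15.70 + 0.4216 = 16.12 m

H_L ≈ 16.1 m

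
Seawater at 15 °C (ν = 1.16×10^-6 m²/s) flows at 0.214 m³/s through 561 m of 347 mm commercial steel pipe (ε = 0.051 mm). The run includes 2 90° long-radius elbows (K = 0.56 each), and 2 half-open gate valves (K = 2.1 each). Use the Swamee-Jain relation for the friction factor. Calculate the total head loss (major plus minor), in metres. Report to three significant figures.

H_L ≈ 7.54 m

V = 4Q/(πD²) = 2.263 m/s; V²/2g = 0.2610 m
Re = 6.77×10^5, ε/D = 1.47×10^-4 → f = 0.01458 (Swamee-Jain)
Major: h_f = f(L/D)·V²/2g = 0.01458·1617·0.2610 = 6.150 m
Minor: ΣK = 5.32; h_m = ΣK·V²/2g = 1.388 m
Total H_L = 6.150 + 1.388 = 7.539 m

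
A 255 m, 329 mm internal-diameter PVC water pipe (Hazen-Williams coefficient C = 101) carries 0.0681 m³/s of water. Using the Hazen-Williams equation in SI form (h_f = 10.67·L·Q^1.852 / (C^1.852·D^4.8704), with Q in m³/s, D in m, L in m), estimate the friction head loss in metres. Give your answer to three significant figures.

h_f ≈ 0.819 m

h_f = 10.67·255·0.0681^1.852 / (101^1.852·0.329^4.8704) = 0.8187 m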